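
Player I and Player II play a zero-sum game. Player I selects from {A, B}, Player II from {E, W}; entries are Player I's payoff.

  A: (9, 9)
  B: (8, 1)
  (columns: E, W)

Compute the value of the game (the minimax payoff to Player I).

Row minima: A → 9, B → 1; maximin = 9.
Column maxima: E → 9, W → 9; minimax = 9.
Since maximin = minimax = 9, there is a saddle point and the value is 9.

9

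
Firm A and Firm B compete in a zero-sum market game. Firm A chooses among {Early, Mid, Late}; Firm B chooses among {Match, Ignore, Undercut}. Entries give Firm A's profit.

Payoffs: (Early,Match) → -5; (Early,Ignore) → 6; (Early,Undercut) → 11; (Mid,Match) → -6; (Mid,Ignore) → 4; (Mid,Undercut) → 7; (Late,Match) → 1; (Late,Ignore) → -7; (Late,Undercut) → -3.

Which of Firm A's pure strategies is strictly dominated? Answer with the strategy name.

Early gives a strictly higher payoff than Mid against every column: -5 > -6, 6 > 4, 11 > 7.
So Mid is strictly dominated and Firm A never plays it.

Mid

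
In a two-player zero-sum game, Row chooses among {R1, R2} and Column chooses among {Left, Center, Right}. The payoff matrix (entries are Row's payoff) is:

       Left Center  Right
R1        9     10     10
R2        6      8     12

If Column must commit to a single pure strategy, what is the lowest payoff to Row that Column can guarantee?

Column maxima: Left → 9, Center → 10, Right → 12.
The smallest of these is 9.

9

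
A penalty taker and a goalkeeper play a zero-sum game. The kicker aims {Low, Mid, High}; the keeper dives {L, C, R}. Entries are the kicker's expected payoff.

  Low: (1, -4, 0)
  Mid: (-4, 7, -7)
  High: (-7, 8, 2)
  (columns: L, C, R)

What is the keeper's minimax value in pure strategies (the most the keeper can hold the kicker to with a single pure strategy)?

Column maxima: L → 1, C → 8, R → 2.
The smallest of these is 1.

1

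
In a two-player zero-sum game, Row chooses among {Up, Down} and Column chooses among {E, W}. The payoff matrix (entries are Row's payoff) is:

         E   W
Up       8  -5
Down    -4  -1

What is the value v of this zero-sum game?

-7/4

Row minima: Up → -5, Down → -4; maximin = -4.
Column maxima: E → 8, W → -1; minimax = -1.
-4 ≠ -1, so there is no saddle point; optimal play is mixed.
Let Row play Up with probability p. Expected payoff against E: 8p + (-4)(1−p) = 12p − 4; against W: (-5)p + (-1)(1−p) = −4p − 1.
Setting these equal: 12p − 4 = −4p − 1 ⇒ 16p = 3 ⇒ p = 3/16, and the value is (12)·(3/16) − 4 = -7/4.
For Column: with q = P(E), equating Up's and Down's payoffs gives 13q − 5 = −3q − 1 ⇒ q = 1/4.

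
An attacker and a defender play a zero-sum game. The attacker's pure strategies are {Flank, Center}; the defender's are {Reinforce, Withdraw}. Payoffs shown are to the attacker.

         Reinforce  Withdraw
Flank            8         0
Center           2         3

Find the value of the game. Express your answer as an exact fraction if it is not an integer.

8/3

Row minima: Flank → 0, Center → 2; maximin = 2.
Column maxima: Reinforce → 8, Withdraw → 3; minimax = 3.
2 ≠ 3, so there is no saddle point; optimal play is mixed.
Let the attacker play Flank with probability p. Expected payoff against Reinforce: 8p + 2(1−p) = 6p + 2; against Withdraw: 0p + 3(1−p) = −3p + 3.
Setting these equal: 6p + 2 = −3p + 3 ⇒ 9p = 1 ⇒ p = 1/9, and the value is (6)·(1/9) + 2 = 8/3.
For the defender: with q = P(Reinforce), equating Flank's and Center's payoffs gives 8q = −q + 3 ⇒ q = 1/3.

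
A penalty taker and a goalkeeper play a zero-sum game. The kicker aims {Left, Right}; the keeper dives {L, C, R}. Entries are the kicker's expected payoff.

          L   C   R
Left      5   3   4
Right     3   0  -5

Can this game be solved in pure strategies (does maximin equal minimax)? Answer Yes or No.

Yes

Row minima: Left → 3, Right → -5; maximin = 3.
Column maxima: L → 5, C → 3, R → 4; minimax = 3.
maximin = minimax = 3, so a saddle point exists.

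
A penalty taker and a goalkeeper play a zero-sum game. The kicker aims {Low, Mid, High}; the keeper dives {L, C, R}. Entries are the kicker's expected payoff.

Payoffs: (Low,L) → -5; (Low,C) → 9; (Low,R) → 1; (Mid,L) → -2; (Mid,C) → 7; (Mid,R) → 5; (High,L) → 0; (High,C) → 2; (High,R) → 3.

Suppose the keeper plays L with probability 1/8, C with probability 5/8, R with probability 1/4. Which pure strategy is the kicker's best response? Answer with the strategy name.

Mid

Expected payoff of Low: (1/8)·(-5) + (5/8)·9 + (1/4)·1 = 21/4.
Expected payoff of Mid: (1/8)·(-2) + (5/8)·7 + (1/4)·5 = 43/8.
Expected payoff of High: (1/8)·0 + (5/8)·2 + (1/4)·3 = 2.
The largest is 43/8, so the kicker's best response is Mid.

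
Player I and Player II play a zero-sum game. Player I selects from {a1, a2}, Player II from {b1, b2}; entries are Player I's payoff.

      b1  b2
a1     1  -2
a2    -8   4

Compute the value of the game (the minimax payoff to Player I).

-4/5

Row minima: a1 → -2, a2 → -8; maximin = -2.
Column maxima: b1 → 1, b2 → 4; minimax = 1.
-2 ≠ 1, so there is no saddle point; optimal play is mixed.
Let Player I play a1 with probability p. Expected payoff against b1: 1p + (-8)(1−p) = 9p − 8; against b2: (-2)p + 4(1−p) = −6p + 4.
Setting these equal: 9p − 8 = −6p + 4 ⇒ 15p = 12 ⇒ p = 4/5, and the value is (9)·(4/5) − 8 = -4/5.
For Player II: with q = P(b1), equating a1's and a2's payoffs gives 3q − 2 = −12q + 4 ⇒ q = 2/5.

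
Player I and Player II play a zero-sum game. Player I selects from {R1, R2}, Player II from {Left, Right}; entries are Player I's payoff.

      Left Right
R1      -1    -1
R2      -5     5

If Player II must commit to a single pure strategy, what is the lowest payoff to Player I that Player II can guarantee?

-1

Column maxima: Left → -1, Right → 5.
The smallest of these is -1.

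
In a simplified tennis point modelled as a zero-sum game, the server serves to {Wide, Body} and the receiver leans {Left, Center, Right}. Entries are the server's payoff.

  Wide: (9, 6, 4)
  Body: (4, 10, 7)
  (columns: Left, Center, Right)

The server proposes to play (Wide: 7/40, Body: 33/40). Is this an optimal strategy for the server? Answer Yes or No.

Against Left this mix gives (7/40)·9 + (33/40)·4 = 39/8.
Against Center this mix gives (7/40)·6 + (33/40)·10 = 93/10.
Against Right this mix gives (7/40)·4 + (33/40)·7 = 259/40.
The receiver will play Left, holding the server to 39/8. Shifting weight toward the row that does better against Left would raise this floor (the equalizing mix achieves 47/8 against both Left and Right), so the proposed strategy is not optimal.

No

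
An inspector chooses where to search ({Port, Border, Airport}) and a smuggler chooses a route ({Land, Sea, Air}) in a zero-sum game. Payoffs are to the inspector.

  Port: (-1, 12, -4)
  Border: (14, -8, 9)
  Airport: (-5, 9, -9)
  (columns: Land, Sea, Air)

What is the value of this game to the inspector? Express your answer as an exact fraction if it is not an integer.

76/33

Row minima: Port → -4, Border → -8, Airport → -9; maximin = -4.
Column maxima: Land → 14, Sea → 12, Air → 9; minimax = 9.
-4 ≠ 9, so there is no saddle point; optimal play is mixed.
Airport is strictly dominated by Port, so the inspector never plays it.
Land is strictly dominated by Air (it gives the inspector strictly more in every row), so the smuggler never plays it.
On the remaining 2×2 (Port, Border vs Sea, Air):
Let the inspector play Port with probability p. Expected payoff against Sea: 12p + (-8)(1−p) = 20p − 8; against Air: (-4)p + 9(1−p) = −13p + 9.
Setting these equal: 20p − 8 = −13p + 9 ⇒ 33p = 17 ⇒ p = 17/33, and the value is (20)·(17/33) − 8 = 76/33.
For the smuggler: with q = P(Sea), equating Port's and Border's payoffs gives 16q − 4 = −17q + 9 ⇒ q = 13/33.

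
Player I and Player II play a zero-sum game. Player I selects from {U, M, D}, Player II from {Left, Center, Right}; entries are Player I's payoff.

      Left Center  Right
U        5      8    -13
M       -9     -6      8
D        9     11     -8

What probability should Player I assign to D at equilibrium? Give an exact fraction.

Row minima: U → -13, M → -9, D → -8; maximin = -8.
Column maxima: Left → 9, Center → 11, Right → 8; minimax = 8.
-8 ≠ 8, so there is no saddle point; optimal play is mixed.
U is strictly dominated by D, so Player I never plays it.
Center is strictly dominated by Left (it gives Player I strictly more in every row), so Player II never plays it.
On the remaining 2×2 (M, D vs Left, Right):
Let Player I play M with probability p. Expected payoff against Left: (-9)p + 9(1−p) = −18p + 9; against Right: 8p + (-8)(1−p) = 16p − 8.
Setting these equal: −18p + 9 = 16p − 8 ⇒ −34p = -17 ⇒ p = 1/2, and the value is (-18)·(1/2) + 9 = 0.
For Player II: with q = P(Left), equating M's and D's payoffs gives −17q + 8 = 17q − 8 ⇒ q = 8/17.

1/2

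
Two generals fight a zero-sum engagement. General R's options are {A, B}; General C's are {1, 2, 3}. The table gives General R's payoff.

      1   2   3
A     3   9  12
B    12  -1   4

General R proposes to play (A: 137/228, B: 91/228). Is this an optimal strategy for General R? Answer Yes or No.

Against 1 this mix gives (137/228)·3 + (91/228)·12 = 501/76.
Against 2 this mix gives (137/228)·9 + (91/228)·(-1) = 571/114.
Against 3 this mix gives (137/228)·12 + (91/228)·4 = 502/57.
General C will play 2, holding General R to 571/114. Shifting weight toward the row that does better against 2 would raise this floor (the equalizing mix achieves 111/19 against both 2 and 1), so the proposed strategy is not optimal.

No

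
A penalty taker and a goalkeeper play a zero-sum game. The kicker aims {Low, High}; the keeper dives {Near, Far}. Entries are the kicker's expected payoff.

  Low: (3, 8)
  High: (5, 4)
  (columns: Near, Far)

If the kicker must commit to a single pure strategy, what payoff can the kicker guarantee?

4

Row minima: Low → 3, High → 4.
The best of these is 4.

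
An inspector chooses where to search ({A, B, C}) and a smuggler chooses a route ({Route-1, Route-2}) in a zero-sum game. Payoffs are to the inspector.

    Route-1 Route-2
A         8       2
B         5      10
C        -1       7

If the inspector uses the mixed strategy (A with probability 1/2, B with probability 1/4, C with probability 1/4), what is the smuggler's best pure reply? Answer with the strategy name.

Route-1

If the smuggler plays Route-1, the inspector's expected payoff is (1/2)·8 + (1/4)·5 + (1/4)·(-1) = 5.
If the smuggler plays Route-2, the inspector's expected payoff is (1/2)·2 + (1/4)·10 + (1/4)·7 = 21/4.
The smuggler minimizes the inspector's payoff; the smallest is 5, so the best response is Route-1.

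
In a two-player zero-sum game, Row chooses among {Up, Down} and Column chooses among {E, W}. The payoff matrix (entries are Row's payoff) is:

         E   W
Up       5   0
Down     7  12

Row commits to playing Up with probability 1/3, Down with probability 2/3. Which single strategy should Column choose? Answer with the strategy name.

E

If Column plays E, Row's expected payoff is (1/3)·5 + (2/3)·7 = 19/3.
If Column plays W, Row's expected payoff is (1/3)·0 + (2/3)·12 = 8.
Column minimizes Row's payoff; the smallest is 19/3, so the best response is E.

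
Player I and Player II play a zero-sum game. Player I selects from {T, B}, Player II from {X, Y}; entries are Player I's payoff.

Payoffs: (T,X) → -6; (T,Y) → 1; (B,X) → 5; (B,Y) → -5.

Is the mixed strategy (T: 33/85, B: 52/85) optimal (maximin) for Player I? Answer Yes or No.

No

Against X this mix gives (33/85)·(-6) + (52/85)·5 = 62/85.
Against Y this mix gives (33/85)·1 + (52/85)·(-5) = -227/85.
Player II will play Y, holding Player I to -227/85. Shifting weight toward the row that does better against Y would raise this floor (the equalizing mix achieves -25/17 against both Y and X), so the proposed strategy is not optimal.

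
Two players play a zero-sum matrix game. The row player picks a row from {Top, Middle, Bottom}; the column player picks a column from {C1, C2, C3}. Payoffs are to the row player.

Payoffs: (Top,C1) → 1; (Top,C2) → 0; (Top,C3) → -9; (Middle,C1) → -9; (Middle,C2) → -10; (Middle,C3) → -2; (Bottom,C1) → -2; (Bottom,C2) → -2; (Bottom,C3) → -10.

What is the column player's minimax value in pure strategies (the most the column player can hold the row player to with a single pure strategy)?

Column maxima: C1 → 1, C2 → 0, C3 → -2.
The smallest of these is -2.

-2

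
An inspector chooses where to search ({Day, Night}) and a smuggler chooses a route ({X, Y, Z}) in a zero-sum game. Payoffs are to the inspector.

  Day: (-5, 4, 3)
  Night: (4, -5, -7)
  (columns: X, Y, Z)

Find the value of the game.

Row minima: Day → -5, Night → -7; maximin = -5.
Column maxima: X → 4, Y → 4, Z → 3; minimax = 3.
-5 ≠ 3, so there is no saddle point; optimal play is mixed.
Y is strictly dominated by Z (it gives the inspector strictly more in every row), so the smuggler never plays it.
On the remaining 2×2 (Day, Night vs X, Z):
Let the inspector play Day with probability p. Expected payoff against X: (-5)p + 4(1−p) = −9p + 4; against Z: 3p + (-7)(1−p) = 10p − 7.
Setting these equal: −9p + 4 = 10p − 7 ⇒ −19p = -11 ⇒ p = 11/19, and the value is (-9)·(11/19) + 4 = -23/19.
For the smuggler: with q = P(X), equating Day's and Night's payoffs gives −8q + 3 = 11q − 7 ⇒ q = 10/19.

-23/19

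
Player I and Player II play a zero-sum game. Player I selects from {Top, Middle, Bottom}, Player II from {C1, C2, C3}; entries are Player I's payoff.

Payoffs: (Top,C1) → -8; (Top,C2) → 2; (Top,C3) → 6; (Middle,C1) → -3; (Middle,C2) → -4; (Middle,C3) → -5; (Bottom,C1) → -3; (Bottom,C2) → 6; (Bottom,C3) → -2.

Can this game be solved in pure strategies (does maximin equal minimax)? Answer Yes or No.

Row minima: Top → -8, Middle → -5, Bottom → -3; maximin = -3.
Column maxima: C1 → -3, C2 → 6, C3 → 6; minimax = -3.
maximin = minimax = -3, so a saddle point exists.

Yes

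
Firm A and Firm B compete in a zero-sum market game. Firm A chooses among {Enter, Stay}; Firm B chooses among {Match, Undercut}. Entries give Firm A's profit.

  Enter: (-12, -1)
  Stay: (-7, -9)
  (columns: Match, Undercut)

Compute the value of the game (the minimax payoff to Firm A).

Row minima: Enter → -12, Stay → -9; maximin = -9.
Column maxima: Match → -7, Undercut → -1; minimax = -7.
-9 ≠ -7, so there is no saddle point; optimal play is mixed.
Let Firm A play Enter with probability p. Expected payoff against Match: (-12)p + (-7)(1−p) = −5p − 7; against Undercut: (-1)p + (-9)(1−p) = 8p − 9.
Setting these equal: −5p − 7 = 8p − 9 ⇒ −13p = -2 ⇒ p = 2/13, and the value is (-5)·(2/13) − 7 = -101/13.
For Firm B: with q = P(Match), equating Enter's and Stay's payoffs gives −11q − 1 = 2q − 9 ⇒ q = 8/13.

-101/13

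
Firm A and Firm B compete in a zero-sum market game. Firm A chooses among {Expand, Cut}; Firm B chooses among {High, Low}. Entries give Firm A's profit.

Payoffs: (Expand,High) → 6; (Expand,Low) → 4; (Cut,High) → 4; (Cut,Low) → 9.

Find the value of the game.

Row minima: Expand → 4, Cut → 4; maximin = 4.
Column maxima: High → 6, Low → 9; minimax = 6.
4 ≠ 6, so there is no saddle point; optimal play is mixed.
Let Firm A play Expand with probability p. Expected payoff against High: 6p + 4(1−p) = 2p + 4; against Low: 4p + 9(1−p) = −5p + 9.
Setting these equal: 2p + 4 = −5p + 9 ⇒ 7p = 5 ⇒ p = 5/7, and the value is (2)·(5/7) + 4 = 38/7.
For Firm B: with q = P(High), equating Expand's and Cut's payoffs gives 2q + 4 = −5q + 9 ⇒ q = 5/7.

38/7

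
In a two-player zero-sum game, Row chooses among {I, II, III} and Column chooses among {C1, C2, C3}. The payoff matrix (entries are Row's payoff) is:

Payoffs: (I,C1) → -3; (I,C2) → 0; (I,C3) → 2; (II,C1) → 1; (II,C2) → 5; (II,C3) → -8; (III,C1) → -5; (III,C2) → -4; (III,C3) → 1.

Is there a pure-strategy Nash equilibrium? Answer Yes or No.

No

Row minima: I → -3, II → -8, III → -5; maximin = -3.
Column maxima: C1 → 1, C2 → 5, C3 → 2; minimax = 1.
-3 ≠ 1, so no pure-strategy equilibrium exists.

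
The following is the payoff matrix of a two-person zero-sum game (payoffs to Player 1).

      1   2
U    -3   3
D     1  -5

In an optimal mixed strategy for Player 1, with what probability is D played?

Row minima: U → -3, D → -5; maximin = -3.
Column maxima: 1 → 1, 2 → 3; minimax = 1.
-3 ≠ 1, so there is no saddle point; optimal play is mixed.
Let Player 1 play U with probability p. Expected payoff against 1: (-3)p + 1(1−p) = −4p + 1; against 2: 3p + (-5)(1−p) = 8p − 5.
Setting these equal: −4p + 1 = 8p − 5 ⇒ −12p = -6 ⇒ p = 1/2, and the value is (-4)·(1/2) + 1 = -1.
For Player 2: with q = P(1), equating U's and D's payoffs gives −6q + 3 = 6q − 5 ⇒ q = 2/3.

1/2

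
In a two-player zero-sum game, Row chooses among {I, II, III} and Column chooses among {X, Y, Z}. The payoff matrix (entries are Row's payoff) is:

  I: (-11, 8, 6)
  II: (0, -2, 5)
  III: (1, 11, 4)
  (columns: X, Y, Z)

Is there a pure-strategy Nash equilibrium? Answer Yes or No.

Yes

Row minima: I → -11, II → -2, III → 1; maximin = 1.
Column maxima: X → 1, Y → 11, Z → 6; minimax = 1.
maximin = minimax = 1, so a saddle point exists.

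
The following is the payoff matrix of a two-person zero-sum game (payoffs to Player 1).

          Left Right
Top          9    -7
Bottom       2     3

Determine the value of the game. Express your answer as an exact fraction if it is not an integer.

41/17

Row minima: Top → -7, Bottom → 2; maximin = 2.
Column maxima: Left → 9, Right → 3; minimax = 3.
2 ≠ 3, so there is no saddle point; optimal play is mixed.
Let Player 1 play Top with probability p. Expected payoff against Left: 9p + 2(1−p) = 7p + 2; against Right: (-7)p + 3(1−p) = −10p + 3.
Setting these equal: 7p + 2 = −10p + 3 ⇒ 17p = 1 ⇒ p = 1/17, and the value is (7)·(1/17) + 2 = 41/17.
For Player 2: with q = P(Left), equating Top's and Bottom's payoffs gives 16q − 7 = −q + 3 ⇒ q = 10/17.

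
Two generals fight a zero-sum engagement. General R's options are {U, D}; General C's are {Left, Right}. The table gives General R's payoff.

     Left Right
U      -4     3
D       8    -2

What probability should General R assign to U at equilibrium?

Row minima: U → -4, D → -2; maximin = -2.
Column maxima: Left → 8, Right → 3; minimax = 3.
-2 ≠ 3, so there is no saddle point; optimal play is mixed.
Let General R play U with probability p. Expected payoff against Left: (-4)p + 8(1−p) = −12p + 8; against Right: 3p + (-2)(1−p) = 5p − 2.
Setting these equal: −12p + 8 = 5p − 2 ⇒ −17p = -10 ⇒ p = 10/17, and the value is (-12)·(10/17) + 8 = 16/17.
For General C: with q = P(Left), equating U's and D's payoffs gives −7q + 3 = 10q − 2 ⇒ q = 5/17.

10/17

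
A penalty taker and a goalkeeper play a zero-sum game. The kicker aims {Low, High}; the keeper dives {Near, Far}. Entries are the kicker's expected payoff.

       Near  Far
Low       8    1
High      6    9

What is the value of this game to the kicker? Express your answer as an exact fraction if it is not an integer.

Row minima: Low → 1, High → 6; maximin = 6.
Column maxima: Near → 8, Far → 9; minimax = 8.
6 ≠ 8, so there is no saddle point; optimal play is mixed.
Let the kicker play Low with probability p. Expected payoff against Near: 8p + 6(1−p) = 2p + 6; against Far: 1p + 9(1−p) = −8p + 9.
Setting these equal: 2p + 6 = −8p + 9 ⇒ 10p = 3 ⇒ p = 3/10, and the value is (2)·(3/10) + 6 = 33/5.
For the keeper: with q = P(Near), equating Low's and High's payoffs gives 7q + 1 = −3q + 9 ⇒ q = 4/5.

33/5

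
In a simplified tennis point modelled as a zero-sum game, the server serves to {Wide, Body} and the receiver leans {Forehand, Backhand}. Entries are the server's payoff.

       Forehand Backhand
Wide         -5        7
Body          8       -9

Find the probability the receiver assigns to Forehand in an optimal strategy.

16/29

Row minima: Wide → -5, Body → -9; maximin = -5.
Column maxima: Forehand → 8, Backhand → 7; minimax = 7.
-5 ≠ 7, so there is no saddle point; optimal play is mixed.
Let the server play Wide with probability p. Expected payoff against Forehand: (-5)p + 8(1−p) = −13p + 8; against Backhand: 7p + (-9)(1−p) = 16p − 9.
Setting these equal: −13p + 8 = 16p − 9 ⇒ −29p = -17 ⇒ p = 17/29, and the value is (-13)·(17/29) + 8 = 11/29.
For the receiver: with q = P(Forehand), equating Wide's and Body's payoffs gives −12q + 7 = 17q − 9 ⇒ q = 16/29.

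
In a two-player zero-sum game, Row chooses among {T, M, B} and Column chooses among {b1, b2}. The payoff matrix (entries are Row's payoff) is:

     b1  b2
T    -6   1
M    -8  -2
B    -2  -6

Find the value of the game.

Row minima: T → -6, M → -8, B → -6; maximin = -6.
Column maxima: b1 → -2, b2 → 1; minimax = -2.
-6 ≠ -2, so there is no saddle point; optimal play is mixed.
M is strictly dominated by T, so Row never plays it.
On the remaining 2×2 (T, B vs b1, b2):
Let Row play T with probability p. Expected payoff against b1: (-6)p + (-2)(1−p) = −4p − 2; against b2: 1p + (-6)(1−p) = 7p − 6.
Setting these equal: −4p − 2 = 7p − 6 ⇒ −11p = -4 ⇒ p = 4/11, and the value is (-4)·(4/11) − 2 = -38/11.
For Column: with q = P(b1), equating T's and B's payoffs gives −7q + 1 = 4q − 6 ⇒ q = 7/11.

-38/11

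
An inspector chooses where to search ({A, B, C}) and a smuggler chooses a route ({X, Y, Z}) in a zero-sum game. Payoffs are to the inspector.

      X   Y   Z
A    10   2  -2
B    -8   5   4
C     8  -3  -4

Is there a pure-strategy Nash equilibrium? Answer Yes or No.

No

Row minima: A → -2, B → -8, C → -4; maximin = -2.
Column maxima: X → 10, Y → 5, Z → 4; minimax = 4.
-2 ≠ 4, so no pure-strategy equilibrium exists.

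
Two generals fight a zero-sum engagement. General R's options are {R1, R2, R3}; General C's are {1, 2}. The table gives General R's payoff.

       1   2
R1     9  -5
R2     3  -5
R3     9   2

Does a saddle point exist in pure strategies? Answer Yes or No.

Yes

Row minima: R1 → -5, R2 → -5, R3 → 2; maximin = 2.
Column maxima: 1 → 9, 2 → 2; minimax = 2.
maximin = minimax = 2, so a saddle point exists.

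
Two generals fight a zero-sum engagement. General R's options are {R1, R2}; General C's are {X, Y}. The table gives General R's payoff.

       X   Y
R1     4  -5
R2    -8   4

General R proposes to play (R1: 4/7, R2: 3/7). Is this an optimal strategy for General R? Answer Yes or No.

Against X this mix gives (4/7)·4 + (3/7)·(-8) = -8/7.
Against Y this mix gives (4/7)·(-5) + (3/7)·4 = -8/7.
All of General C's active replies (X, Y) yield -8/7, and no column does worse for General R. The mix makes General C indifferent and guarantees -8/7, so it is optimal.

Yes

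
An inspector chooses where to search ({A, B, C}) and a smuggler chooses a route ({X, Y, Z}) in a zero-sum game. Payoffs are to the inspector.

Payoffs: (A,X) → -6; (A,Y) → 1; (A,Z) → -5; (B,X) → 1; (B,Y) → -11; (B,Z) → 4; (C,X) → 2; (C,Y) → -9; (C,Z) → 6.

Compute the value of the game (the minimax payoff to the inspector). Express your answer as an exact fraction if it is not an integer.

-26/9

Row minima: A → -6, B → -11, C → -9; maximin = -6.
Column maxima: X → 2, Y → 1, Z → 6; minimax = 1.
-6 ≠ 1, so there is no saddle point; optimal play is mixed.
B is strictly dominated by C, so the inspector never plays it.
Z is strictly dominated by X (it gives the inspector strictly more in every row), so the smuggler never plays it.
On the remaining 2×2 (A, C vs X, Y):
Let the inspector play A with probability p. Expected payoff against X: (-6)p + 2(1−p) = −8p + 2; against Y: 1p + (-9)(1−p) = 10p − 9.
Setting these equal: −8p + 2 = 10p − 9 ⇒ −18p = -11 ⇒ p = 11/18, and the value is (-8)·(11/18) + 2 = -26/9.
For the smuggler: with q = P(X), equating A's and C's payoffs gives −7q + 1 = 11q − 9 ⇒ q = 5/9.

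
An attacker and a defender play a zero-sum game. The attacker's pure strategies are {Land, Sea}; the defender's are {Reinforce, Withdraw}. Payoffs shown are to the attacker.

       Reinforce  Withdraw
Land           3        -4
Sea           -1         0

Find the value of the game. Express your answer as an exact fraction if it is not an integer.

-1/2

Row minima: Land → -4, Sea → -1; maximin = -1.
Column maxima: Reinforce → 3, Withdraw → 0; minimax = 0.
-1 ≠ 0, so there is no saddle point; optimal play is mixed.
Let the attacker play Land with probability p. Expected payoff against Reinforce: 3p + (-1)(1−p) = 4p − 1; against Withdraw: (-4)p + 0(1−p) = −4p.
Setting these equal: 4p − 1 = −4p ⇒ 8p = 1 ⇒ p = 1/8, and the value is (4)·(1/8) − 1 = -1/2.
For the defender: with q = P(Reinforce), equating Land's and Sea's payoffs gives 7q − 4 = −q ⇒ q = 1/2.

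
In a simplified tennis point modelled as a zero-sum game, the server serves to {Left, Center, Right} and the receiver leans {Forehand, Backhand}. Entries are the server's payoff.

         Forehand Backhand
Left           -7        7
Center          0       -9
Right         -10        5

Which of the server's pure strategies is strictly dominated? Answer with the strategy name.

Right

Left gives a strictly higher payoff than Right against every column: -7 > -10, 7 > 5.
So Right is strictly dominated and the server never plays it.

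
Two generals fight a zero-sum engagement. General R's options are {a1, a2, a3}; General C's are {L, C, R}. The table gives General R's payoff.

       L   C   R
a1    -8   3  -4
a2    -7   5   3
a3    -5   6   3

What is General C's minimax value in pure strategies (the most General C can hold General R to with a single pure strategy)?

Column maxima: L → -5, C → 6, R → 3.
The smallest of these is -5.

-5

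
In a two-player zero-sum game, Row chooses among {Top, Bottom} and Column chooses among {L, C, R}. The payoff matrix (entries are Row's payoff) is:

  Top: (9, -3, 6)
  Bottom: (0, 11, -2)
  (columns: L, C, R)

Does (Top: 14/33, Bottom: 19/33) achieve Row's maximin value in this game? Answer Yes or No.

Against L this mix gives (14/33)·9 + (19/33)·0 = 42/11.
Against C this mix gives (14/33)·(-3) + (19/33)·11 = 167/33.
Against R this mix gives (14/33)·6 + (19/33)·(-2) = 46/33.
Column will play R, holding Row to 46/33. Shifting weight toward the row that does better against R would raise this floor (the equalizing mix achieves 30/11 against both R and C), so the proposed strategy is not optimal.

No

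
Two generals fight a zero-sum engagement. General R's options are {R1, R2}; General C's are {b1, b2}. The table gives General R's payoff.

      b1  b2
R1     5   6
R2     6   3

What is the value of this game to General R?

Row minima: R1 → 5, R2 → 3; maximin = 5.
Column maxima: b1 → 6, b2 → 6; minimax = 6.
5 ≠ 6, so there is no saddle point; optimal play is mixed.
Let General R play R1 with probability p. Expected payoff against b1: 5p + 6(1−p) = −p + 6; against b2: 6p + 3(1−p) = 3p + 3.
Setting these equal: −p + 6 = 3p + 3 ⇒ −4p = -3 ⇒ p = 3/4, and the value is (-1)·(3/4) + 6 = 21/4.
For General C: with q = P(b1), equating R1's and R2's payoffs gives −q + 6 = 3q + 3 ⇒ q = 3/4.

21/4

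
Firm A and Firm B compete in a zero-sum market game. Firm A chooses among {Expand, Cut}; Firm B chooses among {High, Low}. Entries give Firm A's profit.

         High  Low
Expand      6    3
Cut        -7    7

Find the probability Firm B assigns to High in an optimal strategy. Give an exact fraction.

4/17

Row minima: Expand → 3, Cut → -7; maximin = 3.
Column maxima: High → 6, Low → 7; minimax = 6.
3 ≠ 6, so there is no saddle point; optimal play is mixed.
Let Firm A play Expand with probability p. Expected payoff against High: 6p + (-7)(1−p) = 13p − 7; against Low: 3p + 7(1−p) = −4p + 7.
Setting these equal: 13p − 7 = −4p + 7 ⇒ 17p = 14 ⇒ p = 14/17, and the value is (13)·(14/17) − 7 = 63/17.
For Firm B: with q = P(High), equating Expand's and Cut's payoffs gives 3q + 3 = −14q + 7 ⇒ q = 4/17.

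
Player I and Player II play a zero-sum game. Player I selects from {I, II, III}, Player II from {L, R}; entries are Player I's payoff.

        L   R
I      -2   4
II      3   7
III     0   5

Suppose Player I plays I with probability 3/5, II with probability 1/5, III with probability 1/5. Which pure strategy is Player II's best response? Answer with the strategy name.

If Player II plays L, Player I's expected payoff is (3/5)·(-2) + (1/5)·3 + (1/5)·0 = -3/5.
If Player II plays R, Player I's expected payoff is (3/5)·4 + (1/5)·7 + (1/5)·5 = 24/5.
Player II minimizes Player I's payoff; the smallest is -3/5, so the best response is L.

L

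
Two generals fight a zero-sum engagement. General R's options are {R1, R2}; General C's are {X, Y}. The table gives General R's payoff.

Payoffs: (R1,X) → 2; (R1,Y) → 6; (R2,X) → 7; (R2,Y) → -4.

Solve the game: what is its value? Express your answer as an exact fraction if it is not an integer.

Row minima: R1 → 2, R2 → -4; maximin = 2.
Column maxima: X → 7, Y → 6; minimax = 6.
2 ≠ 6, so there is no saddle point; optimal play is mixed.
Let General R play R1 with probability p. Expected payoff against X: 2p + 7(1−p) = −5p + 7; against Y: 6p + (-4)(1−p) = 10p − 4.
Setting these equal: −5p + 7 = 10p − 4 ⇒ −15p = -11 ⇒ p = 11/15, and the value is (-5)·(11/15) + 7 = 10/3.
For General C: with q = P(X), equating R1's and R2's payoffs gives −4q + 6 = 11q − 4 ⇒ q = 2/3.

10/3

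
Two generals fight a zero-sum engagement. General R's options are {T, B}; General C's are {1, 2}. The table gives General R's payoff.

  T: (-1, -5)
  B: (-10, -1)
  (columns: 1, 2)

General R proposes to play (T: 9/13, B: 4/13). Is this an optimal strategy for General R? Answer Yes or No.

Against 1 this mix gives (9/13)·(-1) + (4/13)·(-10) = -49/13.
Against 2 this mix gives (9/13)·(-5) + (4/13)·(-1) = -49/13.
All of General C's active replies (1, 2) yield -49/13, and no column does worse for General R. The mix makes General C indifferent and guarantees -49/13, so it is optimal.

Yes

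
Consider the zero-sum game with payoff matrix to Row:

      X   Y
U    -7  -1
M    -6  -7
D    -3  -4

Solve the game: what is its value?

-25/7

Row minima: U → -7, M → -7, D → -4; maximin = -4.
Column maxima: X → -3, Y → -1; minimax = -3.
-4 ≠ -3, so there is no saddle point; optimal play is mixed.
M is strictly dominated by D, so Row never plays it.
On the remaining 2×2 (U, D vs X, Y):
Let Row play U with probability p. Expected payoff against X: (-7)p + (-3)(1−p) = −4p − 3; against Y: (-1)p + (-4)(1−p) = 3p − 4.
Setting these equal: −4p − 3 = 3p − 4 ⇒ −7p = -1 ⇒ p = 1/7, and the value is (-4)·(1/7) − 3 = -25/7.
For Column: with q = P(X), equating U's and D's payoffs gives −6q − 1 = q − 4 ⇒ q = 3/7.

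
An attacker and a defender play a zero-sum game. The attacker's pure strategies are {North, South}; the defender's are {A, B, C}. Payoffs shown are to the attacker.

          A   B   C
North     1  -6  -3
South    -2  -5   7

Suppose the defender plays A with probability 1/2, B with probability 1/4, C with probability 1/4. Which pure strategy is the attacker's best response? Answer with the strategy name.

South

Expected payoff of North: (1/2)·1 + (1/4)·(-6) + (1/4)·(-3) = -7/4.
Expected payoff of South: (1/2)·(-2) + (1/4)·(-5) + (1/4)·7 = -1/2.
The largest is -1/2, so the attacker's best response is South.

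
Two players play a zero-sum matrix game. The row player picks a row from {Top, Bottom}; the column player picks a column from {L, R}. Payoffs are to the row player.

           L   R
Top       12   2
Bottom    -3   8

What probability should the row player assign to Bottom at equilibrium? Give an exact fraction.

Row minima: Top → 2, Bottom → -3; maximin = 2.
Column maxima: L → 12, R → 8; minimax = 8.
2 ≠ 8, so there is no saddle point; optimal play is mixed.
Let the row player play Top with probability p. Expected payoff against L: 12p + (-3)(1−p) = 15p − 3; against R: 2p + 8(1−p) = −6p + 8.
Setting these equal: 15p − 3 = −6p + 8 ⇒ 21p = 11 ⇒ p = 11/21, and the value is (15)·(11/21) − 3 = 34/7.
For the column player: with q = P(L), equating Top's and Bottom's payoffs gives 10q + 2 = −11q + 8 ⇒ q = 2/7.

10/21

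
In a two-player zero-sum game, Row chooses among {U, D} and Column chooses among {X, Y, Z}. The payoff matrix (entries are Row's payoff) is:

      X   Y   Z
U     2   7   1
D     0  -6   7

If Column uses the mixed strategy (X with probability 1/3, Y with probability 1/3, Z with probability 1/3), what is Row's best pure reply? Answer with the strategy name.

Expected payoff of U: (1/3)·2 + (1/3)·7 + (1/3)·1 = 10/3.
Expected payoff of D: (1/3)·0 + (1/3)·(-6) + (1/3)·7 = 1/3.
The largest is 10/3, so Row's best response is U.

U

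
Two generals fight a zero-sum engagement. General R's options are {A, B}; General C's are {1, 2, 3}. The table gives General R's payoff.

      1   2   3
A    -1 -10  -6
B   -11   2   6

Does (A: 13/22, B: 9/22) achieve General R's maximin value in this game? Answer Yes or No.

Against 1 this mix gives (13/22)·(-1) + (9/22)·(-11) = -56/11.
Against 2 this mix gives (13/22)·(-10) + (9/22)·2 = -56/11.
Against 3 this mix gives (13/22)·(-6) + (9/22)·6 = -12/11.
All of General C's active replies (1, 2) yield -56/11, and no column does worse for General R. The mix makes General C indifferent and guarantees -56/11, so it is optimal.

Yes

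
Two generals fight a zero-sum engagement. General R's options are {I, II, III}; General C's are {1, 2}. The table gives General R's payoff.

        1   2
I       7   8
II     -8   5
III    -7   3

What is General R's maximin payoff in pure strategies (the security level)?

Row minima: I → 7, II → -8, III → -7.
The best of these is 7.

7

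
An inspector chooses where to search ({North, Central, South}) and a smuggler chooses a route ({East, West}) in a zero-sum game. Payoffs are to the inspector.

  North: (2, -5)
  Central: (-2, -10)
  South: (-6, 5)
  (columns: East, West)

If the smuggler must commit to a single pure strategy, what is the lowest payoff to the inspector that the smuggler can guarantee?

Column maxima: East → 2, West → 5.
The smallest of these is 2.

2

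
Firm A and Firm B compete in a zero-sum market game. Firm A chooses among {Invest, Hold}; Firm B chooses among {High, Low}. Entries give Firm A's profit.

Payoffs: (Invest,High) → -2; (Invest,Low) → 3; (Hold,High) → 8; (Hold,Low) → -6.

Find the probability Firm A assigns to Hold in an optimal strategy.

5/19

Row minima: Invest → -2, Hold → -6; maximin = -2.
Column maxima: High → 8, Low → 3; minimax = 3.
-2 ≠ 3, so there is no saddle point; optimal play is mixed.
Let Firm A play Invest with probability p. Expected payoff against High: (-2)p + 8(1−p) = −10p + 8; against Low: 3p + (-6)(1−p) = 9p − 6.
Setting these equal: −10p + 8 = 9p − 6 ⇒ −19p = -14 ⇒ p = 14/19, and the value is (-10)·(14/19) + 8 = 12/19.
For Firm B: with q = P(High), equating Invest's and Hold's payoffs gives −5q + 3 = 14q − 6 ⇒ q = 9/19.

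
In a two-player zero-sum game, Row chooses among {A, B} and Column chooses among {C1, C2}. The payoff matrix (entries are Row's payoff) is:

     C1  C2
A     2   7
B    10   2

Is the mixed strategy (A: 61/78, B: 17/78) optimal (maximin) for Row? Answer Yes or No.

Against C1 this mix gives (61/78)·2 + (17/78)·10 = 146/39.
Against C2 this mix gives (61/78)·7 + (17/78)·2 = 461/78.
Column will play C1, holding Row to 146/39. Shifting weight toward the row that does better against C1 would raise this floor (the equalizing mix achieves 66/13 against both C1 and C2), so the proposed strategy is not optimal.

No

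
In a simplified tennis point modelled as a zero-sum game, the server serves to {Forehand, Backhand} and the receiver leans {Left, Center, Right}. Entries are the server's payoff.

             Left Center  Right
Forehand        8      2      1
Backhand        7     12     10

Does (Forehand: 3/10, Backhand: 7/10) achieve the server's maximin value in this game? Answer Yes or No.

Against Left this mix gives (3/10)·8 + (7/10)·7 = 73/10.
Against Center this mix gives (3/10)·2 + (7/10)·12 = 9.
Against Right this mix gives (3/10)·1 + (7/10)·10 = 73/10.
All of the receiver's active replies (Left, Right) yield 73/10, and no column does worse for the server. The mix makes the receiver indifferent and guarantees 73/10, so it is optimal.

Yes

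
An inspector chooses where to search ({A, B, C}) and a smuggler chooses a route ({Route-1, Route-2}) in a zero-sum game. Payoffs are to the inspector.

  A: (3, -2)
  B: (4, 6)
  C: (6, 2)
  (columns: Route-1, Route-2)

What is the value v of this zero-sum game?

Row minima: A → -2, B → 4, C → 2; maximin = 4.
Column maxima: Route-1 → 6, Route-2 → 6; minimax = 6.
4 ≠ 6, so there is no saddle point; optimal play is mixed.
A is strictly dominated by B, so the inspector never plays it.
On the remaining 2×2 (B, C vs Route-1, Route-2):
Let the inspector play B with probability p. Expected payoff against Route-1: 4p + 6(1−p) = −2p + 6; against Route-2: 6p + 2(1−p) = 4p + 2.
Setting these equal: −2p + 6 = 4p + 2 ⇒ −6p = -4 ⇒ p = 2/3, and the value is (-2)·(2/3) + 6 = 14/3.
For the smuggler: with q = P(Route-1), equating B's and C's payoffs gives −2q + 6 = 4q + 2 ⇒ q = 2/3.

14/3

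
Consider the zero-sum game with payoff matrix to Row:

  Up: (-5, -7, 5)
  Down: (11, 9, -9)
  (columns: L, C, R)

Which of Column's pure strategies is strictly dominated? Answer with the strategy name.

L

C holds Row's payoff strictly below L in every row: -7 < -5, 9 < 11.
So L is strictly dominated for Column.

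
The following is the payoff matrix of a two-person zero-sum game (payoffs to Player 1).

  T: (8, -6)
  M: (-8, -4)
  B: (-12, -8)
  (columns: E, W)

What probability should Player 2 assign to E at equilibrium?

Row minima: T → -6, M → -8, B → -12; maximin = -6.
Column maxima: E → 8, W → -4; minimax = -4.
-6 ≠ -4, so there is no saddle point; optimal play is mixed.
B is strictly dominated by T, so Player 1 never plays it.
On the remaining 2×2 (T, M vs E, W):
Let Player 1 play T with probability p. Expected payoff against E: 8p + (-8)(1−p) = 16p − 8; against W: (-6)p + (-4)(1−p) = −2p − 4.
Setting these equal: 16p − 8 = −2p − 4 ⇒ 18p = 4 ⇒ p = 2/9, and the value is (16)·(2/9) − 8 = -40/9.
For Player 2: with q = P(E), equating T's and M's payoffs gives 14q − 6 = −4q − 4 ⇒ q = 1/9.

1/9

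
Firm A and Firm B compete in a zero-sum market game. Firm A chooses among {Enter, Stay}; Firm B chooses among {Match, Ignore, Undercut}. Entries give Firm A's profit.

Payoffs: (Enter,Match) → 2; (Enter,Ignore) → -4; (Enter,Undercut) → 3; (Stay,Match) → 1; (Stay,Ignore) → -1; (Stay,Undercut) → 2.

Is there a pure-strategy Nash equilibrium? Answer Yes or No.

Row minima: Enter → -4, Stay → -1; maximin = -1.
Column maxima: Match → 2, Ignore → -1, Undercut → 3; minimax = -1.
maximin = minimax = -1, so a saddle point exists.

Yes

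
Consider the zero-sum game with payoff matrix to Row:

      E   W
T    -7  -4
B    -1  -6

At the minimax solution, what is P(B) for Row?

3/8

Row minima: T → -7, B → -6; maximin = -6.
Column maxima: E → -1, W → -4; minimax = -4.
-6 ≠ -4, so there is no saddle point; optimal play is mixed.
Let Row play T with probability p. Expected payoff against E: (-7)p + (-1)(1−p) = −6p − 1; against W: (-4)p + (-6)(1−p) = 2p − 6.
Setting these equal: −6p − 1 = 2p − 6 ⇒ −8p = -5 ⇒ p = 5/8, and the value is (-6)·(5/8) − 1 = -19/4.
For Column: with q = P(E), equating T's and B's payoffs gives −3q − 4 = 5q − 6 ⇒ q = 1/4.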